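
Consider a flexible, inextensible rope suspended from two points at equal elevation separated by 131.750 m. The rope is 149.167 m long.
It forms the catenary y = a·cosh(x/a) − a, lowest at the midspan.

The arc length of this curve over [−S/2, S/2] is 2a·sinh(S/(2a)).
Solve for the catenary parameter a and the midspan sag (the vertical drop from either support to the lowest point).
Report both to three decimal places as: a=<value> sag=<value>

seed: a₀ = √(S³/(24(L−S))) = √(131.750³/(24·17.417)) = 73.966256
iter 1: u=0.890609  f(a)=+7.039e-01  f'(a)=-5.094e-01  a ← 73.966256 − (+7.039e-01/-5.094e-01) = 75.348219
iter 2: u=0.874274  f(a)=+2.021e-02  f'(a)=-4.805e-01  a ← 75.348219 − (+2.021e-02/-4.805e-01) = 75.390284
iter 3: u=0.873786  f(a)=+1.776e-05  f'(a)=-4.797e-01  a ← 75.390284 − (+1.776e-05/-4.797e-01) = 75.390321
iter 4: u=0.873786  f(a)=+1.373e-11  f'(a)=-4.797e-01  a ← 75.390321 − (+1.373e-11/-4.797e-01) = 75.390321
converged: |Δa| < 1e-12 after 4 iterations
sag = a·(cosh(S/(2a)) − 1) = 75.390321·(cosh(0.873786) − 1) = 30.658719
T_max/T_min = cosh(S/(2a)) = 1.406667

a=75.390 sag=30.659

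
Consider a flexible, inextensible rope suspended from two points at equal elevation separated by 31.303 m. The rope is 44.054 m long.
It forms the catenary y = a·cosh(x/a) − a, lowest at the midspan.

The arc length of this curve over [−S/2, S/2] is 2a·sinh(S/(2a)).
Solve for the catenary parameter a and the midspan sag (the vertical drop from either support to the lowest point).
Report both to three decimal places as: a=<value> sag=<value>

a=10.574 sag=13.860

seed: a₀ = √(S³/(24(L−S))) = √(31.303³/(24·12.751)) = 10.011547
iter 1: u=1.563345  f(a)=+1.652e+00  f'(a)=-3.227e+00  a ← 10.011547 − (+1.652e+00/-3.227e+00) = 10.523534
iter 2: u=1.487286  f(a)=+1.352e-01  f'(a)=-2.718e+00  a ← 10.523534 − (+1.352e-01/-2.718e+00) = 10.573264
iter 3: u=1.480290  f(a)=+1.083e-03  f'(a)=-2.675e+00  a ← 10.573264 − (+1.083e-03/-2.675e+00) = 10.573670
iter 4: u=1.480234  f(a)=+7.083e-08  f'(a)=-2.675e+00  a ← 10.573670 − (+7.083e-08/-2.675e+00) = 10.573670
iter 5: u=1.480234  f(a)=-7.105e-15  f'(a)=-2.675e+00  a ← 10.573670 − (-7.105e-15/-2.675e+00) = 10.573670
converged: |Δa| < 1e-12 after 5 iterations
sag = a·(cosh(S/(2a)) − 1) = 10.573670·(cosh(1.480234) − 1) = 13.859734
T_max/T_min = cosh(S/(2a)) = 2.310778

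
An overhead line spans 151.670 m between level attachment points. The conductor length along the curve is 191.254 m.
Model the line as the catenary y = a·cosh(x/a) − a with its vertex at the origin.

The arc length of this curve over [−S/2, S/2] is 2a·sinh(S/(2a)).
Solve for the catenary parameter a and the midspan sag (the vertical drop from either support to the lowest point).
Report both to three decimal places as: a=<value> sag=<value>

seed: a₀ = √(S³/(24(L−S))) = √(151.670³/(24·39.584)) = 60.601597
iter 1: u=1.251370  f(a)=+3.217e+00  f'(a)=-1.523e+00  a ← 60.601597 − (+3.217e+00/-1.523e+00) = 62.714524
iter 2: u=1.209210  f(a)=+1.759e-01  f'(a)=-1.360e+00  a ← 62.714524 − (+1.759e-01/-1.360e+00) = 62.843849
iter 3: u=1.206721  f(a)=+5.933e-04  f'(a)=-1.351e+00  a ← 62.843849 − (+5.933e-04/-1.351e+00) = 62.844288
iter 4: u=1.206713  f(a)=+6.799e-09  f'(a)=-1.351e+00  a ← 62.844288 − (+6.799e-09/-1.351e+00) = 62.844288
iter 5: u=1.206713  f(a)=-2.842e-14  f'(a)=-1.351e+00  a ← 62.844288 − (-2.842e-14/-1.351e+00) = 62.844288
converged: |Δa| < 1e-12 after 5 iterations
sag = a·(cosh(S/(2a)) − 1) = 62.844288·(cosh(1.206713) − 1) = 51.584413
T_max/T_min = cosh(S/(2a)) = 1.820829

a=62.844 sag=51.584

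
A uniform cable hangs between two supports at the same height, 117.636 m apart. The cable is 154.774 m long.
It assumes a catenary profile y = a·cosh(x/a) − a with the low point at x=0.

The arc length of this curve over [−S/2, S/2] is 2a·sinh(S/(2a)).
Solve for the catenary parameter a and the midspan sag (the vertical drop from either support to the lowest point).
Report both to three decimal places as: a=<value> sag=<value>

a=44.629 sag=44.705

seed: a₀ = √(S³/(24(L−S))) = √(117.636³/(24·37.138)) = 42.736160
iter 1: u=1.376305  f(a)=+3.680e+00  f'(a)=-2.090e+00  a ← 42.736160 − (+3.680e+00/-2.090e+00) = 44.496793
iter 2: u=1.321848  f(a)=+2.396e-01  f'(a)=-1.826e+00  a ← 44.496793 − (+2.396e-01/-1.826e+00) = 44.628024
iter 3: u=1.317961  f(a)=+1.173e-03  f'(a)=-1.808e+00  a ← 44.628024 − (+1.173e-03/-1.808e+00) = 44.628673
iter 4: u=1.317942  f(a)=+2.839e-08  f'(a)=-1.808e+00  a ← 44.628673 − (+2.839e-08/-1.808e+00) = 44.628673
iter 5: u=1.317942  f(a)=-2.842e-14  f'(a)=-1.808e+00  a ← 44.628673 − (-2.842e-14/-1.808e+00) = 44.628673
converged: |Δa| < 1e-12 after 5 iterations
sag = a·(cosh(S/(2a)) − 1) = 44.628673·(cosh(1.317942) − 1) = 44.704782
T_max/T_min = cosh(S/(2a)) = 2.001705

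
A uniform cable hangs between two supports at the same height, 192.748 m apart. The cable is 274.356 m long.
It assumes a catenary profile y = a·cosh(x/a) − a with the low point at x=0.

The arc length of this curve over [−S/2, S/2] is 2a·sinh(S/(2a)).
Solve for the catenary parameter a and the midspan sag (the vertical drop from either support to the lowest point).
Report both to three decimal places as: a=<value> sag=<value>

seed: a₀ = √(S³/(24(L−S))) = √(192.748³/(24·81.608)) = 60.466222
iter 1: u=1.593849  f(a)=+1.102e+01  f'(a)=-3.450e+00  a ← 60.466222 − (+1.102e+01/-3.450e+00) = 63.658835
iter 2: u=1.513914  f(a)=+9.326e-01  f'(a)=-2.889e+00  a ← 63.658835 − (+9.326e-01/-2.889e+00) = 63.981670
iter 3: u=1.506275  f(a)=+8.050e-03  f'(a)=-2.839e+00  a ← 63.981670 − (+8.050e-03/-2.839e+00) = 63.984505
iter 4: u=1.506208  f(a)=+6.113e-07  f'(a)=-2.839e+00  a ← 63.984505 − (+6.113e-07/-2.839e+00) = 63.984505
iter 5: u=1.506208  f(a)=+0.000e+00  f'(a)=-2.839e+00  a ← 63.984505 − (+0.000e+00/-2.839e+00) = 63.984505
converged: |Δa| < 1e-12 after 5 iterations
sag = a·(cosh(S/(2a)) − 1) = 63.984505·(cosh(1.506208) − 1) = 87.382005
T_max/T_min = cosh(S/(2a)) = 2.365674

a=63.985 sag=87.382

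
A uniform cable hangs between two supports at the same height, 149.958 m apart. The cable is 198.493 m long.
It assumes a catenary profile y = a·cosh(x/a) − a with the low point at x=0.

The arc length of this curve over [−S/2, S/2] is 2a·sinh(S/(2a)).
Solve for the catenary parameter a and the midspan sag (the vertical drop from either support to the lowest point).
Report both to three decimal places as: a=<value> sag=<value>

a=56.244 sag=57.832

seed: a₀ = √(S³/(24(L−S))) = √(149.958³/(24·48.535)) = 53.804837
iter 1: u=1.393536  f(a)=+4.936e+00  f'(a)=-2.180e+00  a ← 53.804837 − (+4.936e+00/-2.180e+00) = 56.069642
iter 2: u=1.337248  f(a)=+3.288e-01  f'(a)=-1.898e+00  a ← 56.069642 − (+3.288e-01/-1.898e+00) = 56.242867
iter 3: u=1.333129  f(a)=+1.689e-03  f'(a)=-1.879e+00  a ← 56.242867 − (+1.689e-03/-1.879e+00) = 56.243766
iter 4: u=1.333108  f(a)=+4.506e-08  f'(a)=-1.879e+00  a ← 56.243766 − (+4.506e-08/-1.879e+00) = 56.243766
iter 5: u=1.333108  f(a)=+0.000e+00  f'(a)=-1.879e+00  a ← 56.243766 − (+0.000e+00/-1.879e+00) = 56.243766
converged: |Δa| < 1e-12 after 5 iterations
sag = a·(cosh(S/(2a)) − 1) = 56.243766·(cosh(1.333108) − 1) = 57.831775
T_max/T_min = cosh(S/(2a)) = 2.028234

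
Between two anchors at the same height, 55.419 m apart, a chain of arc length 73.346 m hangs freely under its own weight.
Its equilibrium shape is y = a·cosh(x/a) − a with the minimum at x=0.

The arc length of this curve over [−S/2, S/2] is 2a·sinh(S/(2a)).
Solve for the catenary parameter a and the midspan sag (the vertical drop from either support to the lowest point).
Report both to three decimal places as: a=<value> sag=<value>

a=20.791 sag=21.366

seed: a₀ = √(S³/(24(L−S))) = √(55.419³/(24·17.927)) = 19.889717
iter 1: u=1.393157  f(a)=+1.822e+00  f'(a)=-2.178e+00  a ← 19.889717 − (+1.822e+00/-2.178e+00) = 20.726541
iter 2: u=1.336909  f(a)=+1.213e-01  f'(a)=-1.897e+00  a ← 20.726541 − (+1.213e-01/-1.897e+00) = 20.790510
iter 3: u=1.332796  f(a)=+6.225e-04  f'(a)=-1.877e+00  a ← 20.790510 − (+6.225e-04/-1.877e+00) = 20.790841
iter 4: u=1.332774  f(a)=+1.657e-08  f'(a)=-1.877e+00  a ← 20.790841 − (+1.657e-08/-1.877e+00) = 20.790841
iter 5: u=1.332774  f(a)=-1.421e-14  f'(a)=-1.877e+00  a ← 20.790841 − (-1.421e-14/-1.877e+00) = 20.790841
converged: |Δa| < 1e-12 after 5 iterations
sag = a·(cosh(S/(2a)) − 1) = 20.790841·(cosh(1.332774) − 1) = 21.365629
T_max/T_min = cosh(S/(2a)) = 2.027646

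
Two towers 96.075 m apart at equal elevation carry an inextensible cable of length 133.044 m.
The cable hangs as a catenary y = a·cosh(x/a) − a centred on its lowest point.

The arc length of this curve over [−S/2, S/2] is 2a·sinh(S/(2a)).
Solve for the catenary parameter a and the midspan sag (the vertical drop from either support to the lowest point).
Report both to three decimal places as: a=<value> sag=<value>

seed: a₀ = √(S³/(24(L−S))) = √(96.075³/(24·36.969)) = 31.614849
iter 1: u=1.519460  f(a)=+4.510e+00  f'(a)=-2.925e+00  a ← 31.614849 − (+4.510e+00/-2.925e+00) = 33.156622
iter 2: u=1.448806  f(a)=+3.509e-01  f'(a)=-2.486e+00  a ← 33.156622 − (+3.509e-01/-2.486e+00) = 33.297764
iter 3: u=1.442664  f(a)=+2.520e-03  f'(a)=-2.451e+00  a ← 33.297764 − (+2.520e-03/-2.451e+00) = 33.298792
iter 4: u=1.442620  f(a)=+1.321e-07  f'(a)=-2.450e+00  a ← 33.298792 − (+1.321e-07/-2.450e+00) = 33.298792
iter 5: u=1.442620  f(a)=+0.000e+00  f'(a)=-2.450e+00  a ← 33.298792 − (+0.000e+00/-2.450e+00) = 33.298792
converged: |Δa| < 1e-12 after 5 iterations
sag = a·(cosh(S/(2a)) − 1) = 33.298792·(cosh(1.442620) − 1) = 41.091974
T_max/T_min = cosh(S/(2a)) = 2.234038

a=33.299 sag=41.092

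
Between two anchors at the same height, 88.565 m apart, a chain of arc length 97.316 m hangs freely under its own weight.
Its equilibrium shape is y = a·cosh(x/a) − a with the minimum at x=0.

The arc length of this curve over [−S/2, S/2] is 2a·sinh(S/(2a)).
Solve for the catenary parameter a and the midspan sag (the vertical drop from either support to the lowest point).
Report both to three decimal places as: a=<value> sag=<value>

seed: a₀ = √(S³/(24(L−S))) = √(88.565³/(24·8.751)) = 57.512034
iter 1: u=0.769969  f(a)=+2.631e-01  f'(a)=-3.227e-01  a ← 57.512034 − (+2.631e-01/-3.227e-01) = 58.327208
iter 2: u=0.759208  f(a)=+5.698e-03  f'(a)=-3.089e-01  a ← 58.327208 − (+5.698e-03/-3.089e-01) = 58.345654
iter 3: u=0.758968  f(a)=+2.804e-06  f'(a)=-3.086e-01  a ← 58.345654 − (+2.804e-06/-3.086e-01) = 58.345663
iter 4: u=0.758968  f(a)=+6.821e-13  f'(a)=-3.086e-01  a ← 58.345663 − (+6.821e-13/-3.086e-01) = 58.345663
converged: |Δa| < 1e-12 after 4 iterations
sag = a·(cosh(S/(2a)) − 1) = 58.345663·(cosh(0.758968) − 1) = 17.626815
T_max/T_min = cosh(S/(2a)) = 1.302110

a=58.346 sag=17.627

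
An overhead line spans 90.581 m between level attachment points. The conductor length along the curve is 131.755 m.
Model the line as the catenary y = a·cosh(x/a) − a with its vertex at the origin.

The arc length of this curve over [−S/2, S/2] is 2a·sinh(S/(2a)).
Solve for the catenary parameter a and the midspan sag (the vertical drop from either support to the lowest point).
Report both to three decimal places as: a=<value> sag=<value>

a=29.128 sag=42.902

seed: a₀ = √(S³/(24(L−S))) = √(90.581³/(24·41.174)) = 27.424487
iter 1: u=1.651462  f(a)=+5.994e+00  f'(a)=-3.906e+00  a ← 27.424487 − (+5.994e+00/-3.906e+00) = 28.959088
iter 2: u=1.563948  f(a)=+5.399e-01  f'(a)=-3.231e+00  a ← 28.959088 − (+5.399e-01/-3.231e+00) = 29.126178
iter 3: u=1.554976  f(a)=+5.338e-03  f'(a)=-3.167e+00  a ← 29.126178 − (+5.338e-03/-3.167e+00) = 29.127863
iter 4: u=1.554886  f(a)=+5.333e-07  f'(a)=-3.167e+00  a ← 29.127863 − (+5.333e-07/-3.167e+00) = 29.127863
iter 5: u=1.554886  f(a)=+2.842e-14  f'(a)=-3.167e+00  a ← 29.127863 − (+2.842e-14/-3.167e+00) = 29.127863
converged: |Δa| < 1e-12 after 5 iterations
sag = a·(cosh(S/(2a)) − 1) = 29.127863·(cosh(1.554886) − 1) = 42.901835
T_max/T_min = cosh(S/(2a)) = 2.472880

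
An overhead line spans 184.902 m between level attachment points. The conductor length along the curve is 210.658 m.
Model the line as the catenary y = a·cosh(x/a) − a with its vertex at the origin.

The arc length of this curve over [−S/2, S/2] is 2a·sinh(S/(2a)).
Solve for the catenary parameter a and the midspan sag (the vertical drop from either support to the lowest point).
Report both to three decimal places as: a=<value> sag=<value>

seed: a₀ = √(S³/(24(L−S))) = √(184.902³/(24·25.756)) = 101.127107
iter 1: u=0.914206  f(a)=+1.098e+00  f'(a)=-5.532e-01  a ← 101.127107 − (+1.098e+00/-5.532e-01) = 103.111730
iter 2: u=0.896610  f(a)=+3.315e-02  f'(a)=-5.203e-01  a ← 103.111730 − (+3.315e-02/-5.203e-01) = 103.175454
iter 3: u=0.896056  f(a)=+3.232e-05  f'(a)=-5.193e-01  a ← 103.175454 − (+3.232e-05/-5.193e-01) = 103.175516
iter 4: u=0.896056  f(a)=+3.078e-11  f'(a)=-5.193e-01  a ← 103.175516 − (+3.078e-11/-5.193e-01) = 103.175516
converged: |Δa| < 1e-12 after 4 iterations
sag = a·(cosh(S/(2a)) − 1) = 103.175516·(cosh(0.896056) − 1) = 44.267304
T_max/T_min = cosh(S/(2a)) = 1.429049

a=103.176 sag=44.267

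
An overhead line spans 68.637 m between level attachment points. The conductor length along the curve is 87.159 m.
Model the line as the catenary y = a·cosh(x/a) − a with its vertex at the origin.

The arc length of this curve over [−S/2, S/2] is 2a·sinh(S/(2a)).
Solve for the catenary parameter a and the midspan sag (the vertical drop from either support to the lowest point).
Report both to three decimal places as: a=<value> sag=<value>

seed: a₀ = √(S³/(24(L−S))) = √(68.637³/(24·18.522)) = 26.970431
iter 1: u=1.272449  f(a)=+1.559e+00  f'(a)=-1.609e+00  a ← 26.970431 − (+1.559e+00/-1.609e+00) = 27.939019
iter 2: u=1.228336  f(a)=+8.790e-02  f'(a)=-1.432e+00  a ← 27.939019 − (+8.790e-02/-1.432e+00) = 28.000386
iter 3: u=1.225644  f(a)=+3.165e-04  f'(a)=-1.422e+00  a ← 28.000386 − (+3.165e-04/-1.422e+00) = 28.000609
iter 4: u=1.225634  f(a)=+4.137e-09  f'(a)=-1.422e+00  a ← 28.000609 − (+4.137e-09/-1.422e+00) = 28.000609
iter 5: u=1.225634  f(a)=-1.421e-14  f'(a)=-1.422e+00  a ← 28.000609 − (-1.421e-14/-1.422e+00) = 28.000609
converged: |Δa| < 1e-12 after 5 iterations
sag = a·(cosh(S/(2a)) − 1) = 28.000609·(cosh(1.225634) − 1) = 23.799072
T_max/T_min = cosh(S/(2a)) = 1.849948

a=28.001 sag=23.799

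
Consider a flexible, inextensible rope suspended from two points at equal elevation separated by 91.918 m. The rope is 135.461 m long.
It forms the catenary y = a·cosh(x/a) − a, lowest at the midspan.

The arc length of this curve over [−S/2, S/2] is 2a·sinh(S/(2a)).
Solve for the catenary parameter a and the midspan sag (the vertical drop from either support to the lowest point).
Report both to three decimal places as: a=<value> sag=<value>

seed: a₀ = √(S³/(24(L−S))) = √(91.918³/(24·43.543)) = 27.260640
iter 1: u=1.685911  f(a)=+6.624e+00  f'(a)=-4.200e+00  a ← 27.260640 − (+6.624e+00/-4.200e+00) = 28.837842
iter 2: u=1.593705  f(a)=+6.184e-01  f'(a)=-3.449e+00  a ← 28.837842 − (+6.184e-01/-3.449e+00) = 29.017119
iter 3: u=1.583858  f(a)=+6.614e-03  f'(a)=-3.376e+00  a ← 29.017119 − (+6.614e-03/-3.376e+00) = 29.019078
iter 4: u=1.583751  f(a)=+7.746e-07  f'(a)=-3.375e+00  a ← 29.019078 − (+7.746e-07/-3.375e+00) = 29.019078
iter 5: u=1.583751  f(a)=+0.000e+00  f'(a)=-3.375e+00  a ← 29.019078 − (+0.000e+00/-3.375e+00) = 29.019078
converged: |Δa| < 1e-12 after 5 iterations
sag = a·(cosh(S/(2a)) − 1) = 29.019078·(cosh(1.583751) − 1) = 44.666250
T_max/T_min = cosh(S/(2a)) = 2.539203

a=29.019 sag=44.666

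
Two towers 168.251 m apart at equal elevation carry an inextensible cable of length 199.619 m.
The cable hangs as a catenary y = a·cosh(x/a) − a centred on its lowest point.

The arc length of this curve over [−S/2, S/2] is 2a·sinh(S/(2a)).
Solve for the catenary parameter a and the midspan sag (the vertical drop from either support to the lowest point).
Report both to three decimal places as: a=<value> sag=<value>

a=81.675 sag=47.293

seed: a₀ = √(S³/(24(L−S))) = √(168.251³/(24·31.368)) = 79.540340
iter 1: u=1.057646  f(a)=+1.802e+00  f'(a)=-8.806e-01  a ← 79.540340 − (+1.802e+00/-8.806e-01) = 81.586648
iter 2: u=1.031118  f(a)=+7.188e-02  f'(a)=-8.116e-01  a ← 81.586648 − (+7.188e-02/-8.116e-01) = 81.675214
iter 3: u=1.030000  f(a)=+1.249e-04  f'(a)=-8.088e-01  a ← 81.675214 − (+1.249e-04/-8.088e-01) = 81.675369
iter 4: u=1.029998  f(a)=+3.785e-10  f'(a)=-8.088e-01  a ← 81.675369 − (+3.785e-10/-8.088e-01) = 81.675369
iter 5: u=1.029998  f(a)=+2.842e-14  f'(a)=-8.088e-01  a ← 81.675369 − (+2.842e-14/-8.088e-01) = 81.675369
converged: |Δa| < 1e-12 after 5 iterations
sag = a·(cosh(S/(2a)) − 1) = 81.675369·(cosh(1.029998) − 1) = 47.292853
T_max/T_min = cosh(S/(2a)) = 1.579034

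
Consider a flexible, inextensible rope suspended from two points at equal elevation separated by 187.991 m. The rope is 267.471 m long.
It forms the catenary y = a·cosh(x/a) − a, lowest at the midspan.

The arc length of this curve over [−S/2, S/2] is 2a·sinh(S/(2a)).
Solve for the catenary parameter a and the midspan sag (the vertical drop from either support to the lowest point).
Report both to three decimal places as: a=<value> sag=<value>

a=62.446 sag=85.151

seed: a₀ = √(S³/(24(L−S))) = √(187.991³/(24·79.480)) = 59.016172
iter 1: u=1.592708  f(a)=+1.071e+01  f'(a)=-3.442e+00  a ← 59.016172 − (+1.071e+01/-3.442e+00) = 62.128548
iter 2: u=1.512920  f(a)=+9.057e-01  f'(a)=-2.882e+00  a ← 62.128548 − (+9.057e-01/-2.882e+00) = 62.442801
iter 3: u=1.505306  f(a)=+7.797e-03  f'(a)=-2.833e+00  a ← 62.442801 − (+7.797e-03/-2.833e+00) = 62.445553
iter 4: u=1.505239  f(a)=+5.888e-07  f'(a)=-2.832e+00  a ← 62.445553 − (+5.888e-07/-2.832e+00) = 62.445553
iter 5: u=1.505239  f(a)=+5.684e-14  f'(a)=-2.832e+00  a ← 62.445553 − (+5.684e-14/-2.832e+00) = 62.445553
converged: |Δa| < 1e-12 after 5 iterations
sag = a·(cosh(S/(2a)) − 1) = 62.445553·(cosh(1.505239) − 1) = 85.150622
T_max/T_min = cosh(S/(2a)) = 2.363598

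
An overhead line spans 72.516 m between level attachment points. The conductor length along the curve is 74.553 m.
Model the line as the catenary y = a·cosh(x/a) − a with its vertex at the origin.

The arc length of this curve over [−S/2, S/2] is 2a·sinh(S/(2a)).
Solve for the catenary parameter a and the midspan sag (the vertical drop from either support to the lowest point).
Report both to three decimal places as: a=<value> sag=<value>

seed: a₀ = √(S³/(24(L−S))) = √(72.516³/(24·2.037)) = 88.318081
iter 1: u=0.410539  f(a)=+1.724e-02  f'(a)=-4.691e-02  a ← 88.318081 − (+1.724e-02/-4.691e-02) = 88.685481
iter 2: u=0.408838  f(a)=+1.081e-04  f'(a)=-4.632e-02  a ← 88.685481 − (+1.081e-04/-4.632e-02) = 88.687816
iter 3: u=0.408827  f(a)=+4.317e-09  f'(a)=-4.632e-02  a ← 88.687816 − (+4.317e-09/-4.632e-02) = 88.687816
iter 4: u=0.408827  f(a)=+1.421e-14  f'(a)=-4.632e-02  a ← 88.687816 − (+1.421e-14/-4.632e-02) = 88.687816
converged: |Δa| < 1e-12 after 4 iterations
sag = a·(cosh(S/(2a)) − 1) = 88.687816·(cosh(0.408827) − 1) = 7.515438
T_max/T_min = cosh(S/(2a)) = 1.084740

a=88.688 sag=7.515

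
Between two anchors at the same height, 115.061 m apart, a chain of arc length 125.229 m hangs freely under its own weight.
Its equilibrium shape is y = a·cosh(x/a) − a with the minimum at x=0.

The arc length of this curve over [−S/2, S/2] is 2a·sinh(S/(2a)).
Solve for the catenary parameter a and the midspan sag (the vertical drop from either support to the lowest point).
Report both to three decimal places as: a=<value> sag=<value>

a=80.034 sag=21.583

seed: a₀ = √(S³/(24(L−S))) = √(115.061³/(24·10.168)) = 79.007592
iter 1: u=0.728164  f(a)=+2.730e-01  f'(a)=-2.713e-01  a ← 79.007592 − (+2.730e-01/-2.713e-01) = 80.013829
iter 2: u=0.719007  f(a)=+5.303e-03  f'(a)=-2.609e-01  a ← 80.013829 − (+5.303e-03/-2.609e-01) = 80.034158
iter 3: u=0.718824  f(a)=+2.089e-06  f'(a)=-2.606e-01  a ← 80.034158 − (+2.089e-06/-2.606e-01) = 80.034166
iter 4: u=0.718824  f(a)=+3.411e-13  f'(a)=-2.606e-01  a ← 80.034166 − (+3.411e-13/-2.606e-01) = 80.034166
converged: |Δa| < 1e-12 after 4 iterations
sag = a·(cosh(S/(2a)) − 1) = 80.034166·(cosh(0.718824) − 1) = 21.582975
T_max/T_min = cosh(S/(2a)) = 1.269672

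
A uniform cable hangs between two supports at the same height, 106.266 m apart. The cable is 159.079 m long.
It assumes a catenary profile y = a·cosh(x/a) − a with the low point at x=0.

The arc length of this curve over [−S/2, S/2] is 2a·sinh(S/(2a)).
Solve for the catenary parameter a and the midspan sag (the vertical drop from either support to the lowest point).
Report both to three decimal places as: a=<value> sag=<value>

a=32.843 sag=53.211

seed: a₀ = √(S³/(24(L−S))) = √(106.266³/(24·52.813)) = 30.769147
iter 1: u=1.726827  f(a)=+8.457e+00  f'(a)=-4.572e+00  a ← 30.769147 − (+8.457e+00/-4.572e+00) = 32.619004
iter 2: u=1.628897  f(a)=+8.227e-01  f'(a)=-3.722e+00  a ← 32.619004 − (+8.227e-01/-3.722e+00) = 32.840049
iter 3: u=1.617933  f(a)=+9.638e-03  f'(a)=-3.635e+00  a ← 32.840049 − (+9.638e-03/-3.635e+00) = 32.842700
iter 4: u=1.617802  f(a)=+1.357e-06  f'(a)=-3.634e+00  a ← 32.842700 − (+1.357e-06/-3.634e+00) = 32.842700
iter 5: u=1.617802  f(a)=+2.842e-14  f'(a)=-3.634e+00  a ← 32.842700 − (+2.842e-14/-3.634e+00) = 32.842700
converged: |Δa| < 1e-12 after 5 iterations
sag = a·(cosh(S/(2a)) − 1) = 32.842700·(cosh(1.617802) − 1) = 53.210626
T_max/T_min = cosh(S/(2a)) = 2.620166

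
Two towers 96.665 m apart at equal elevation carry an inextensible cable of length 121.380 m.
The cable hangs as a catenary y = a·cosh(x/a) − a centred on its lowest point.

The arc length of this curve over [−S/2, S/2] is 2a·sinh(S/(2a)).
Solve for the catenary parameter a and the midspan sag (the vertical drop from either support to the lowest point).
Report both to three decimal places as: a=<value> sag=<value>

a=40.439 sag=32.490

seed: a₀ = √(S³/(24(L−S))) = √(96.665³/(24·24.715)) = 39.022757
iter 1: u=1.238572  f(a)=+1.966e+00  f'(a)=-1.472e+00  a ← 39.022757 − (+1.966e+00/-1.472e+00) = 40.358691
iter 2: u=1.197574  f(a)=+1.055e-01  f'(a)=-1.318e+00  a ← 40.358691 − (+1.055e-01/-1.318e+00) = 40.438740
iter 3: u=1.195203  f(a)=+3.417e-04  f'(a)=-1.309e+00  a ← 40.438740 − (+3.417e-04/-1.309e+00) = 40.439001
iter 4: u=1.195195  f(a)=+3.611e-09  f'(a)=-1.309e+00  a ← 40.439001 − (+3.611e-09/-1.309e+00) = 40.439001
iter 5: u=1.195195  f(a)=+0.000e+00  f'(a)=-1.309e+00  a ← 40.439001 − (+0.000e+00/-1.309e+00) = 40.439001
converged: |Δa| < 1e-12 after 5 iterations
sag = a·(cosh(S/(2a)) − 1) = 40.439001·(cosh(1.195195) − 1) = 32.489655
T_max/T_min = cosh(S/(2a)) = 1.803424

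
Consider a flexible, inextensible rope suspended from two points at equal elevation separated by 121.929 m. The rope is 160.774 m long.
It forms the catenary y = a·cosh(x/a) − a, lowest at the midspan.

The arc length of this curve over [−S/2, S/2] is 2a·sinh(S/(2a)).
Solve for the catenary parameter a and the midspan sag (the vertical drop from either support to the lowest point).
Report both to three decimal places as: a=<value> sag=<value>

seed: a₀ = √(S³/(24(L−S))) = √(121.929³/(24·38.845)) = 44.094796
iter 1: u=1.382578  f(a)=+3.886e+00  f'(a)=-2.122e+00  a ← 44.094796 − (+3.886e+00/-2.122e+00) = 45.925747
iter 2: u=1.327458  f(a)=+2.552e-01  f'(a)=-1.852e+00  a ← 45.925747 − (+2.552e-01/-1.852e+00) = 46.063513
iter 3: u=1.323488  f(a)=+1.271e-03  f'(a)=-1.834e+00  a ← 46.063513 − (+1.271e-03/-1.834e+00) = 46.064206
iter 4: u=1.323468  f(a)=+3.188e-08  f'(a)=-1.834e+00  a ← 46.064206 − (+3.188e-08/-1.834e+00) = 46.064206
iter 5: u=1.323468  f(a)=+2.842e-14  f'(a)=-1.834e+00  a ← 46.064206 − (+2.842e-14/-1.834e+00) = 46.064206
converged: |Δa| < 1e-12 after 5 iterations
sag = a·(cosh(S/(2a)) − 1) = 46.064206·(cosh(1.323468) − 1) = 46.585569
T_max/T_min = cosh(S/(2a)) = 2.011318

a=46.064 sag=46.586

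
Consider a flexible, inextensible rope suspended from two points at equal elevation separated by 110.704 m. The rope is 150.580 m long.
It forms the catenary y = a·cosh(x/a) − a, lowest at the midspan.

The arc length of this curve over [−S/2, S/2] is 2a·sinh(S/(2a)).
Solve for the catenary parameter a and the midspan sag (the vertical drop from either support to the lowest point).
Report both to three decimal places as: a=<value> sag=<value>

a=39.538 sag=45.502

seed: a₀ = √(S³/(24(L−S))) = √(110.704³/(24·39.876)) = 37.651610
iter 1: u=1.470110  f(a)=+4.538e+00  f'(a)=-2.613e+00  a ← 37.651610 − (+4.538e+00/-2.613e+00) = 39.388331
iter 2: u=1.405289  f(a)=+3.328e-01  f'(a)=-2.242e+00  a ← 39.388331 − (+3.328e-01/-2.242e+00) = 39.536771
iter 3: u=1.400013  f(a)=+2.104e-03  f'(a)=-2.214e+00  a ← 39.536771 − (+2.104e-03/-2.214e+00) = 39.537721
iter 4: u=1.399980  f(a)=+8.528e-08  f'(a)=-2.214e+00  a ← 39.537721 − (+8.528e-08/-2.214e+00) = 39.537721
iter 5: u=1.399980  f(a)=+0.000e+00  f'(a)=-2.214e+00  a ← 39.537721 − (+0.000e+00/-2.214e+00) = 39.537721
converged: |Δa| < 1e-12 after 5 iterations
sag = a·(cosh(S/(2a)) − 1) = 39.537721·(cosh(1.399980) − 1) = 45.502360
T_max/T_min = cosh(S/(2a)) = 2.150859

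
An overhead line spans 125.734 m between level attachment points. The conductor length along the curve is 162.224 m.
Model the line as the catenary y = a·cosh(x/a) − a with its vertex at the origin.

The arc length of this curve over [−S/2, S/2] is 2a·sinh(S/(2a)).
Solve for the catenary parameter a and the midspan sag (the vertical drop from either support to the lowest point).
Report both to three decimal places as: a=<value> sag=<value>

a=49.591 sag=45.480

seed: a₀ = √(S³/(24(L−S))) = √(125.734³/(24·36.490)) = 47.641623
iter 1: u=1.319581  f(a)=+3.312e+00  f'(a)=-1.816e+00  a ← 47.641623 − (+3.312e+00/-1.816e+00) = 49.465654
iter 2: u=1.270922  f(a)=+1.997e-01  f'(a)=-1.603e+00  a ← 49.465654 − (+1.997e-01/-1.603e+00) = 49.590255
iter 3: u=1.267729  f(a)=+8.292e-04  f'(a)=-1.589e+00  a ← 49.590255 − (+8.292e-04/-1.589e+00) = 49.590776
iter 4: u=1.267716  f(a)=+1.443e-08  f'(a)=-1.589e+00  a ← 49.590776 − (+1.443e-08/-1.589e+00) = 49.590776
iter 5: u=1.267716  f(a)=-2.842e-14  f'(a)=-1.589e+00  a ← 49.590776 − (-2.842e-14/-1.589e+00) = 49.590776
converged: |Δa| < 1e-12 after 5 iterations
sag = a·(cosh(S/(2a)) − 1) = 49.590776·(cosh(1.267716) − 1) = 45.479732
T_max/T_min = cosh(S/(2a)) = 1.917101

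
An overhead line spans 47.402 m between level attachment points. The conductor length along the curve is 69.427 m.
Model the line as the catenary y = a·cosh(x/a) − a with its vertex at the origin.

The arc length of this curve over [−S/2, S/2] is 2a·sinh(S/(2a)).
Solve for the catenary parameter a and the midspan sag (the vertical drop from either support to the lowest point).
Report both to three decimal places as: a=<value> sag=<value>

a=15.094 sag=22.759

seed: a₀ = √(S³/(24(L−S))) = √(47.402³/(24·22.025)) = 14.194870
iter 1: u=1.669688  f(a)=+3.282e+00  f'(a)=-4.059e+00  a ← 14.194870 − (+3.282e+00/-4.059e+00) = 15.003426
iter 2: u=1.579706  f(a)=+3.013e-01  f'(a)=-3.345e+00  a ← 15.003426 − (+3.013e-01/-3.345e+00) = 15.093499
iter 3: u=1.570279  f(a)=+3.106e-03  f'(a)=-3.276e+00  a ← 15.093499 − (+3.106e-03/-3.276e+00) = 15.094447
iter 4: u=1.570180  f(a)=+3.377e-07  f'(a)=-3.276e+00  a ← 15.094447 − (+3.377e-07/-3.276e+00) = 15.094447
iter 5: u=1.570180  f(a)=+0.000e+00  f'(a)=-3.276e+00  a ← 15.094447 − (+0.000e+00/-3.276e+00) = 15.094447
converged: |Δa| < 1e-12 after 5 iterations
sag = a·(cosh(S/(2a)) − 1) = 15.094447·(cosh(1.570180) − 1) = 22.758814
T_max/T_min = cosh(S/(2a)) = 2.507761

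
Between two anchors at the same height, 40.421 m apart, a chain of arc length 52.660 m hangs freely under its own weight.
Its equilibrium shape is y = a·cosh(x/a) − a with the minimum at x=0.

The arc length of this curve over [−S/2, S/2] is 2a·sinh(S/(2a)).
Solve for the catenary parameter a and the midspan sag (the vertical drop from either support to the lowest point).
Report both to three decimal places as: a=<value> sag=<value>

seed: a₀ = √(S³/(24(L−S))) = √(40.421³/(24·12.239)) = 14.994500
iter 1: u=1.347861  f(a)=+1.161e+00  f'(a)=-1.949e+00  a ← 14.994500 − (+1.161e+00/-1.949e+00) = 15.590243
iter 2: u=1.296356  f(a)=+7.278e-02  f'(a)=-1.712e+00  a ← 15.590243 − (+7.278e-02/-1.712e+00) = 15.632767
iter 3: u=1.292829  f(a)=+3.283e-04  f'(a)=-1.696e+00  a ← 15.632767 − (+3.283e-04/-1.696e+00) = 15.632960
iter 4: u=1.292813  f(a)=+6.746e-09  f'(a)=-1.696e+00  a ← 15.632960 − (+6.746e-09/-1.696e+00) = 15.632960
iter 5: u=1.292813  f(a)=+0.000e+00  f'(a)=-1.696e+00  a ← 15.632960 − (+0.000e+00/-1.696e+00) = 15.632960
converged: |Δa| < 1e-12 after 5 iterations
sag = a·(cosh(S/(2a)) − 1) = 15.632960·(cosh(1.292813) − 1) = 14.988247
T_max/T_min = cosh(S/(2a)) = 1.958759

a=15.633 sag=14.988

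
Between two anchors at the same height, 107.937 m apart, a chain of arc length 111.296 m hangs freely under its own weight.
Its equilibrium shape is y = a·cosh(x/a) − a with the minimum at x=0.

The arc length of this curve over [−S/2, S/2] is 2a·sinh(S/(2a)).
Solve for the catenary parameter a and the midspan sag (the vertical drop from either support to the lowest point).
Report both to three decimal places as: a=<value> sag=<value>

a=125.474 sag=11.786

seed: a₀ = √(S³/(24(L−S))) = √(107.937³/(24·3.359)) = 124.894954
iter 1: u=0.432111  f(a)=+3.150e-02  f'(a)=-5.480e-02  a ← 124.894954 − (+3.150e-02/-5.480e-02) = 125.469758
iter 2: u=0.430132  f(a)=+2.188e-04  f'(a)=-5.404e-02  a ← 125.469758 − (+2.188e-04/-5.404e-02) = 125.473806
iter 3: u=0.430118  f(a)=+1.072e-08  f'(a)=-5.404e-02  a ← 125.473806 − (+1.072e-08/-5.404e-02) = 125.473806
iter 4: u=0.430118  f(a)=+1.421e-14  f'(a)=-5.404e-02  a ← 125.473806 − (+1.421e-14/-5.404e-02) = 125.473806
converged: |Δa| < 1e-12 after 4 iterations
sag = a·(cosh(S/(2a)) − 1) = 125.473806·(cosh(0.430118) − 1) = 11.786443
T_max/T_min = cosh(S/(2a)) = 1.093935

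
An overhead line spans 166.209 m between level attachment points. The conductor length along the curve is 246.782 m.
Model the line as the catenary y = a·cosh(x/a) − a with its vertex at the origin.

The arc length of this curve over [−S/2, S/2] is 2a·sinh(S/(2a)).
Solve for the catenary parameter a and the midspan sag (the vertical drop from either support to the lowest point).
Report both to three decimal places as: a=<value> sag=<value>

a=51.938 sag=81.938

seed: a₀ = √(S³/(24(L−S))) = √(166.209³/(24·80.573)) = 48.728318
iter 1: u=1.705466  f(a)=+1.256e+01  f'(a)=-4.374e+00  a ← 48.728318 − (+1.256e+01/-4.374e+00) = 51.600241
iter 2: u=1.610545  f(a)=+1.196e+00  f'(a)=-3.578e+00  a ← 51.600241 − (+1.196e+00/-3.578e+00) = 51.934627
iter 3: u=1.600175  f(a)=+1.337e-02  f'(a)=-3.498e+00  a ← 51.934627 − (+1.337e-02/-3.498e+00) = 51.938449
iter 4: u=1.600057  f(a)=+1.711e-06  f'(a)=-3.497e+00  a ← 51.938449 − (+1.711e-06/-3.497e+00) = 51.938449
iter 5: u=1.600057  f(a)=+0.000e+00  f'(a)=-3.497e+00  a ← 51.938449 − (+0.000e+00/-3.497e+00) = 51.938449
converged: |Δa| < 1e-12 after 5 iterations
sag = a·(cosh(S/(2a)) − 1) = 51.938449·(cosh(1.600057) − 1) = 81.938141
T_max/T_min = cosh(S/(2a)) = 2.577601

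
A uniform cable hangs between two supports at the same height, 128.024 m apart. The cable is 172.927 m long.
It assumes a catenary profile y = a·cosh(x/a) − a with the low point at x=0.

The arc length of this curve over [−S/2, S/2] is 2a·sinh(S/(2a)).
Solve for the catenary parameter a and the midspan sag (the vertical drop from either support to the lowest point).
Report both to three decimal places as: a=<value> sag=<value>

seed: a₀ = √(S³/(24(L−S))) = √(128.024³/(24·44.903)) = 44.125922
iter 1: u=1.450667  f(a)=+4.969e+00  f'(a)=-2.497e+00  a ← 44.125922 − (+4.969e+00/-2.497e+00) = 46.115737
iter 2: u=1.388073  f(a)=+3.558e-01  f'(a)=-2.151e+00  a ← 46.115737 − (+3.558e-01/-2.151e+00) = 46.281169
iter 3: u=1.383111  f(a)=+2.137e-03  f'(a)=-2.125e+00  a ← 46.281169 − (+2.137e-03/-2.125e+00) = 46.282174
iter 4: u=1.383081  f(a)=+7.805e-08  f'(a)=-2.125e+00  a ← 46.282174 − (+7.805e-08/-2.125e+00) = 46.282174
iter 5: u=1.383081  f(a)=+0.000e+00  f'(a)=-2.125e+00  a ← 46.282174 − (+0.000e+00/-2.125e+00) = 46.282174
converged: |Δa| < 1e-12 after 5 iterations
sag = a·(cosh(S/(2a)) − 1) = 46.282174·(cosh(1.383081) − 1) = 51.789108
T_max/T_min = cosh(S/(2a)) = 2.118986

a=46.282 sag=51.789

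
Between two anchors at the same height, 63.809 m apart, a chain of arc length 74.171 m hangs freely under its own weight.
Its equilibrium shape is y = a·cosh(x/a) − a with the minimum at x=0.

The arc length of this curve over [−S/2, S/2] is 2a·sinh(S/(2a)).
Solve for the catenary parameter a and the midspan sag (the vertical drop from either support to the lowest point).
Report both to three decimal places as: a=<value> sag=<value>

a=33.081 sag=16.615

seed: a₀ = √(S³/(24(L−S))) = √(63.809³/(24·10.362)) = 32.321797
iter 1: u=0.987089  f(a)=+5.167e-01  f'(a)=-7.059e-01  a ← 32.321797 − (+5.167e-01/-7.059e-01) = 33.053778
iter 2: u=0.965230  f(a)=+1.807e-02  f'(a)=-6.573e-01  a ← 33.053778 − (+1.807e-02/-6.573e-01) = 33.081275
iter 3: u=0.964428  f(a)=+2.389e-05  f'(a)=-6.555e-01  a ← 33.081275 − (+2.389e-05/-6.555e-01) = 33.081312
iter 4: u=0.964427  f(a)=+4.185e-11  f'(a)=-6.555e-01  a ← 33.081312 − (+4.185e-11/-6.555e-01) = 33.081312
iter 5: u=0.964427  f(a)=+0.000e+00  f'(a)=-6.555e-01  a ← 33.081312 − (+0.000e+00/-6.555e-01) = 33.081312
converged: |Δa| < 1e-12 after 5 iterations
sag = a·(cosh(S/(2a)) − 1) = 33.081312·(cosh(0.964427) − 1) = 16.614840
T_max/T_min = cosh(S/(2a)) = 1.502242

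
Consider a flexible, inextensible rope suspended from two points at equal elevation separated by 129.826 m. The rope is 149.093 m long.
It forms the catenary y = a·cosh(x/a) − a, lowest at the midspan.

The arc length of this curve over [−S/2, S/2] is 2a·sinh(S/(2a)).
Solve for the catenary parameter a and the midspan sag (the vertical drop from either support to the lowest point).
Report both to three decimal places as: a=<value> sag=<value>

seed: a₀ = √(S³/(24(L−S))) = √(129.826³/(24·19.267)) = 68.790718
iter 1: u=0.943630  f(a)=+8.762e-01  f'(a)=-6.117e-01  a ← 68.790718 − (+8.762e-01/-6.117e-01) = 70.223253
iter 2: u=0.924380  f(a)=+2.812e-02  f'(a)=-5.730e-01  a ← 70.223253 − (+2.812e-02/-5.730e-01) = 70.272329
iter 3: u=0.923735  f(a)=+3.108e-05  f'(a)=-5.717e-01  a ← 70.272329 − (+3.108e-05/-5.717e-01) = 70.272383
iter 4: u=0.923734  f(a)=+3.811e-11  f'(a)=-5.717e-01  a ← 70.272383 − (+3.811e-11/-5.717e-01) = 70.272383
converged: |Δa| < 1e-12 after 4 iterations
sag = a·(cosh(S/(2a)) − 1) = 70.272383·(cosh(0.923734) − 1) = 32.174620
T_max/T_min = cosh(S/(2a)) = 1.457856

a=70.272 sag=32.175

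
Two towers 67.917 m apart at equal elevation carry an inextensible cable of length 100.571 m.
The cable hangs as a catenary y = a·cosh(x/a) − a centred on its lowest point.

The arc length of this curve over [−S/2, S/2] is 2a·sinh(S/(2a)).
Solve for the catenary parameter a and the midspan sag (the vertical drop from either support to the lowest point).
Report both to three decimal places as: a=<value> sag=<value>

a=21.301 sag=33.310

seed: a₀ = √(S³/(24(L−S))) = √(67.917³/(24·32.654)) = 19.993735
iter 1: u=1.698457  f(a)=+5.047e+00  f'(a)=-4.311e+00  a ← 19.993735 − (+5.047e+00/-4.311e+00) = 21.164363
iter 2: u=1.604513  f(a)=+4.772e-01  f'(a)=-3.531e+00  a ← 21.164363 − (+4.772e-01/-3.531e+00) = 21.299497
iter 3: u=1.594333  f(a)=+5.250e-03  f'(a)=-3.454e+00  a ← 21.299497 − (+5.250e-03/-3.454e+00) = 21.301017
iter 4: u=1.594220  f(a)=+6.509e-07  f'(a)=-3.453e+00  a ← 21.301017 − (+6.509e-07/-3.453e+00) = 21.301018
iter 5: u=1.594220  f(a)=+1.421e-14  f'(a)=-3.453e+00  a ← 21.301018 − (+1.421e-14/-3.453e+00) = 21.301018
converged: |Δa| < 1e-12 after 5 iterations
sag = a·(cosh(S/(2a)) − 1) = 21.301018·(cosh(1.594220) − 1) = 33.310015
T_max/T_min = cosh(S/(2a)) = 2.563776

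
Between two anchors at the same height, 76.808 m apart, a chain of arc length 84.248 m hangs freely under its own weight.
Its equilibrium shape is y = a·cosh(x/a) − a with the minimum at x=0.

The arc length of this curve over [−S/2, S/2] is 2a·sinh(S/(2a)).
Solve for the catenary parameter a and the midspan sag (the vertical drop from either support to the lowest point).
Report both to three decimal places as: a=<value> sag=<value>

seed: a₀ = √(S³/(24(L−S))) = √(76.808³/(24·7.440)) = 50.375294
iter 1: u=0.762358  f(a)=+2.192e-01  f'(a)=-3.129e-01  a ← 50.375294 − (+2.192e-01/-3.129e-01) = 51.075873
iter 2: u=0.751901  f(a)=+4.657e-03  f'(a)=-2.997e-01  a ← 51.075873 − (+4.657e-03/-2.997e-01) = 51.091410
iter 3: u=0.751672  f(a)=+2.203e-06  f'(a)=-2.995e-01  a ← 51.091410 − (+2.203e-06/-2.995e-01) = 51.091417
iter 4: u=0.751672  f(a)=+4.974e-13  f'(a)=-2.995e-01  a ← 51.091417 − (+4.974e-13/-2.995e-01) = 51.091417
converged: |Δa| < 1e-12 after 4 iterations
sag = a·(cosh(S/(2a)) − 1) = 51.091417·(cosh(0.751672) − 1) = 15.126136
T_max/T_min = cosh(S/(2a)) = 1.296060

a=51.091 sag=15.126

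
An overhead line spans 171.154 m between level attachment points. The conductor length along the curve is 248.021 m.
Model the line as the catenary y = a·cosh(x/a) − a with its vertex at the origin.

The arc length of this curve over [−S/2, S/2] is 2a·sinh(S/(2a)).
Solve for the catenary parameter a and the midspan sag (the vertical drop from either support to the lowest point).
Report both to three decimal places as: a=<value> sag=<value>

a=55.334 sag=80.461

seed: a₀ = √(S³/(24(L−S))) = √(171.154³/(24·76.867)) = 52.132073
iter 1: u=1.641542  f(a)=+1.105e+01  f'(a)=-3.824e+00  a ← 52.132073 − (+1.105e+01/-3.824e+00) = 55.020810
iter 2: u=1.555357  f(a)=+9.846e-01  f'(a)=-3.170e+00  a ← 55.020810 − (+9.846e-01/-3.170e+00) = 55.331417
iter 3: u=1.546626  f(a)=+9.514e-03  f'(a)=-3.109e+00  a ← 55.331417 − (+9.514e-03/-3.109e+00) = 55.334478
iter 4: u=1.546540  f(a)=+9.073e-07  f'(a)=-3.108e+00  a ← 55.334478 − (+9.073e-07/-3.108e+00) = 55.334478
iter 5: u=1.546540  f(a)=-2.842e-14  f'(a)=-3.108e+00  a ← 55.334478 − (-2.842e-14/-3.108e+00) = 55.334478
converged: |Δa| < 1e-12 after 5 iterations
sag = a·(cosh(S/(2a)) − 1) = 55.334478·(cosh(1.546540) − 1) = 80.461356
T_max/T_min = cosh(S/(2a)) = 2.454091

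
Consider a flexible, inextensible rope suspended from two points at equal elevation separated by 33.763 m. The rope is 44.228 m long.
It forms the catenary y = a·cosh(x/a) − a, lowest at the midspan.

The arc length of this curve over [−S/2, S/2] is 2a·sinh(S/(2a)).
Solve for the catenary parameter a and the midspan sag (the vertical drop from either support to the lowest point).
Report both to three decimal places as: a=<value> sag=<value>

a=12.918 sag=12.693

seed: a₀ = √(S³/(24(L−S))) = √(33.763³/(24·10.465)) = 12.379021
iter 1: u=1.363718  f(a)=+1.017e+00  f'(a)=-2.027e+00  a ← 12.379021 − (+1.017e+00/-2.027e+00) = 12.880952
iter 2: u=1.310579  f(a)=+6.515e-02  f'(a)=-1.775e+00  a ← 12.880952 − (+6.515e-02/-1.775e+00) = 12.917658
iter 3: u=1.306855  f(a)=+3.076e-04  f'(a)=-1.758e+00  a ← 12.917658 − (+3.076e-04/-1.758e+00) = 12.917833
iter 4: u=1.306837  f(a)=+6.928e-09  f'(a)=-1.758e+00  a ← 12.917833 − (+6.928e-09/-1.758e+00) = 12.917833
iter 5: u=1.306837  f(a)=+7.105e-15  f'(a)=-1.758e+00  a ← 12.917833 − (+7.105e-15/-1.758e+00) = 12.917833
converged: |Δa| < 1e-12 after 5 iterations
sag = a·(cosh(S/(2a)) − 1) = 12.917833·(cosh(1.306837) − 1) = 12.692700
T_max/T_min = cosh(S/(2a)) = 1.982572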